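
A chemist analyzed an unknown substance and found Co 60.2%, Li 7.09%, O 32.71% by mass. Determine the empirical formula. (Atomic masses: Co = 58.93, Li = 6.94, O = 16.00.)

Assume 100 g: 60.2 g Co, 7.09 g Li, 32.71 g O.
Co: 60.2 g ÷ 58.93 g/mol = 1.022 mol
Li: 7.09 g ÷ 6.94 g/mol = 1.022 mol
O: 32.71 g ÷ 16.00 g/mol = 2.044 mol
Divide by the smallest (1.022 mol Co): Co 1.000, Li 1.000, O 2.001
≈ 1:1:2 → CoLiO2

CoLiO2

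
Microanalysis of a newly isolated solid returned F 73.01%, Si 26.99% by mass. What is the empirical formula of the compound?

Assume 100 g: 73.01 g F, 26.99 g Si.
n(F) = 73.01/19.00 = 3.843, n(Si) = 26.99/28.09 = 0.9608
Smallest is Si at 0.9608 mol; normalising gives F 3.999, Si 1.000
≈ 4:1 → F4Si

F4Si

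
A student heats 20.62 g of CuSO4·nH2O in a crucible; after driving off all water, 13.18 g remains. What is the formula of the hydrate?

Mass of water lost = 20.62 − 13.18 = 7.44 g → 7.44 / 18.02 = 0.4129 mol H2O
Molar mass of CuSO4 = 159.62 g/mol → mol CuSO4 = 13.18 / 159.62 = 0.08257
n = 0.4129 / 0.08257 = 5.00 ≈ 5 → CuSO4·5H2O

CuSO4·5H2O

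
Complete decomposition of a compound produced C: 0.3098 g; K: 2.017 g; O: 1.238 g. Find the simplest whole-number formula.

Moles — C: 0.3098 / 12.01 = 0.0258 mol; K: 2.017 / 39.10 = 0.05159 mol; O: 1.238 / 16.00 = 0.07737 mol
Smallest is C at 0.0258 mol; normalising gives C 1.000, K 2.000, O 3.000
→ CK2O3

CK2O3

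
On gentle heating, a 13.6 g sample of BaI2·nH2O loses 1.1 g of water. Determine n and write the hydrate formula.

Mass of anhydrous BaI2 = 13.6 − 1.1 = 12.5 g
mol H2O = 1.1 / 18.02 = 0.06104
Molar mass of BaI2 = 391.13 g/mol → mol BaI2 = 12.5 / 391.13 = 0.03196
n = 0.06104 / 0.03196 = 1.91 ≈ 2 → BaI2·2H2O

BaI2·2H2O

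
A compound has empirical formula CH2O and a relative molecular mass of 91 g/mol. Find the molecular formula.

C3H6O3

Empirical-formula mass = 30.03 g/mol
n = 91 / 30.03 = 3.03 ≈ 3
Molecular formula = (CH2O)3 = C3H6O3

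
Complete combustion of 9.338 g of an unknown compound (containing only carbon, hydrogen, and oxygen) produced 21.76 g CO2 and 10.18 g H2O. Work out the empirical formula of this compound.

mol C = 21.76 / 44.01 = 0.4944; mass C = 0.4944 × 12.01 = 5.938 g
mol H = 2 × (10.18 / 18.02) = 1.130; mass H = 1.130 × 1.008 = 1.139 g
mass O = 9.338 − (7.077) = 2.261 g → mol O = 0.1413
Smallest is O at 0.1413 mol; normalising gives C 3.499, H 7.996, O 1.000
Multiply by 2: C 7.00, H 15.99, O 2.00 → C7H16O2

C7H16O2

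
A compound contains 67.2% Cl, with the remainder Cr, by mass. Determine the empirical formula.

Assume 100 g: 67.2 g Cl, 32.8 g Cr.
Moles — Cl: 67.2 / 35.45 = 1.896 mol; Cr: 32.8 / 52.00 = 0.6308 mol
Smallest is Cr at 0.6308 mol; normalising gives Cl 3.005, Cr 1.000
→ Cl3Cr

Cl3Cr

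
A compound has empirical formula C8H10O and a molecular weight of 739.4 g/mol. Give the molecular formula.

C48H60O6

Empirical-formula mass = 122.16 g/mol
n = 739.4 / 122.16 = 6.05 ≈ 6
Molecular formula = (C8H10O)6 = C48H60O6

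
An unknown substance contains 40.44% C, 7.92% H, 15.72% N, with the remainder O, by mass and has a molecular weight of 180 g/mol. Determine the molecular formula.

C6H14N2O4

Assume 100 g: 40.44 g C, 7.92 g H, 15.72 g N, 35.92 g O.
Moles — C: 40.44 / 12.01 = 3.367 mol; H: 7.92 / 1.008 = 7.857 mol; N: 15.72 / 14.01 = 1.122 mol; O: 35.92 / 16.00 = 2.245 mol
Divide by the smallest (1.122 mol N): C 3.001, H 7.002, N 1.000, O 2.001
≈ 3:7:1:2 → C3H7NO2
Empirical-formula mass = 89.10 g/mol
n = 180 / 89.10 = 2.02 ≈ 2
Molecular formula = (C3H7NO2)×2 = C6H14N2O4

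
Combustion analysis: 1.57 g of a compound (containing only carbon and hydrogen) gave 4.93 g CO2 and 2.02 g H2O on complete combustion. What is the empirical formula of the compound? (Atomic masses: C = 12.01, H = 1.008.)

CH2

mol C = 4.93 / 44.01 = 0.1120; mass C = 0.1120 × 12.01 = 1.345 g
mol H = 2 × (2.02 / 18.02) = 0.2242; mass H = 0.2242 × 1.008 = 0.2260 g
Smallest is C at 0.112 mol; normalising gives C 1.000, H 2.001
≈ 1:2 → CH2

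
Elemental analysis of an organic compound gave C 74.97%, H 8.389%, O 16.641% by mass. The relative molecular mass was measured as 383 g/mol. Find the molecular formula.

Assume 100 g: 74.97 g C, 8.389 g H, 16.641 g O.
Moles — C: 74.97 / 12.01 = 6.242 mol; H: 8.389 / 1.008 = 8.322 mol; O: 16.641 / 16.00 = 1.04 mol
Divide by the smallest (1.04 mol O): C 6.002, H 8.002, O 1.000
→ C6H8O
Empirical-formula mass = 96.12 g/mol
n = 383 / 96.12 = 3.98 ≈ 4
Molecular formula = (C6H8O)×4 = C24H32O4

C24H32O4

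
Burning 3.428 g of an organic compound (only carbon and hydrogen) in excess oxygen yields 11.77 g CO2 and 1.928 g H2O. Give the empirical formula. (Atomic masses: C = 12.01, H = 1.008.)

C5H4

mol C = 11.77 / 44.01 = 0.2674; mass C = 0.2674 × 12.01 = 3.212 g
mol H = 2 × (1.928 / 18.02) = 0.2140; mass H = 0.2140 × 1.008 = 0.2157 g
Smallest is H at 0.214 mol; normalising gives C 1.250, H 1.000
Multiply by 4: C 5.00, H 4.00 → C5H4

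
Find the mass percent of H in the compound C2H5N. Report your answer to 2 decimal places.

Molar mass = 2(12.01) + 5(1.008) + 1(14.01) = 43.070 g/mol
Mass of H per mole = 5 × 1.008 = 5.040 g
% H = 5.040 / 43.070 × 100 = 11.70%

11.70%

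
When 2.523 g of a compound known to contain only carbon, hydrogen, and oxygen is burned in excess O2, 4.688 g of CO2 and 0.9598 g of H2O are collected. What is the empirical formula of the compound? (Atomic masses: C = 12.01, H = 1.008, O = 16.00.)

mol C = 4.688 / 44.01 = 0.1065; mass C = 0.1065 × 12.01 = 1.279 g
mol H = 2 × (0.9598 / 18.02) = 0.1065; mass H = 0.1065 × 1.008 = 0.1074 g
mass O = 2.523 − (1.387) = 1.136 g → mol O = 0.07102
Divide by the smallest (0.07102 mol O): C 1.500, H 1.500, O 1.000
Scaling by 2: C 3.00, H 3.00, O 2.00 → C3H3O2

C3H3O2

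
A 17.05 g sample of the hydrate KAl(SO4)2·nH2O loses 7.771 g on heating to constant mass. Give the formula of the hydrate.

KAl(SO4)2·12H2O

Mass of anhydrous KAl(SO4)2 = 17.05 − 7.771 = 9.279 g
mol H2O = 7.771 / 18.02 = 0.4312
Molar mass of KAl(SO4)2 = 258.22 g/mol → mol KAl(SO4)2 = 9.279 / 258.22 = 0.03593
n = 0.4312 / 0.03593 = 12.00 ≈ 12 → KAl(SO4)2·12H2O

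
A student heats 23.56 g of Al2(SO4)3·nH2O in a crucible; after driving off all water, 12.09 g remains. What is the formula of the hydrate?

Mass of water lost = 23.56 − 12.09 = 11.47 g → 11.47 / 18.02 = 0.6365 mol H2O
Molar mass of Al2(SO4)3 = 342.17 g/mol → mol Al2(SO4)3 = 12.09 / 342.17 = 0.03533
n = 0.6365 / 0.03533 = 18.01 ≈ 18 → Al2(SO4)3·18H2O

Al2(SO4)3·18H2O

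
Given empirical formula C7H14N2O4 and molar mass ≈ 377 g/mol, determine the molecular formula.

Empirical-formula mass = 190.20 g/mol
n = 377 / 190.20 = 1.98 ≈ 2
Molecular formula = (C7H14N2O4)2 = C14H28N4O8

C14H28N4O8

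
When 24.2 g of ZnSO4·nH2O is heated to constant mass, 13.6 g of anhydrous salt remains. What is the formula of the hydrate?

ZnSO4·7H2O

Mass of water lost = 24.2 − 13.6 = 10.6 g → 10.6 / 18.02 = 0.5882 mol H2O
Molar mass of ZnSO4 = 161.45 g/mol → mol ZnSO4 = 13.6 / 161.45 = 0.08424
n = 0.5882 / 0.08424 = 6.98 ≈ 7 → ZnSO4·7H2O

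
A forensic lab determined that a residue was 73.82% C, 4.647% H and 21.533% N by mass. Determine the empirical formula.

C4H3N

Assume 100 g: 73.82 g C, 4.647 g H, 21.533 g N.
n(C) = 73.82/12.01 = 6.147, n(H) = 4.647/1.008 = 4.61, n(N) = 21.533/14.01 = 1.537
Divide by the smallest (1.537 mol N): C 3.999, H 2.999, N 1.000
≈ 4:3:1 → C4H3N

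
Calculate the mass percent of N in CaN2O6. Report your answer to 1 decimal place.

Molar mass = 1(40.08) + 2(14.01) + 6(16.00) = 164.100 g/mol
Mass of N per mole = 2 × 14.01 = 28.020 g
% N = 28.020 / 164.100 × 100 = 17.1%

17.1%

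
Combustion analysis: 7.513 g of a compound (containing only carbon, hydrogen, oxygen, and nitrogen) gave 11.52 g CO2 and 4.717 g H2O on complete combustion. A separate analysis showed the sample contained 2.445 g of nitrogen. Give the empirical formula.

mol C = 11.52 / 44.01 = 0.2618; mass C = 0.2618 × 12.01 = 3.144 g
mol H = 2 × (4.717 / 18.02) = 0.5235; mass H = 0.5235 × 1.008 = 0.5277 g
mol N = 2.445 / 14.01 = 0.1745
mass O = 7.513 − (6.116) = 1.397 g → mol O = 0.08729
Divide by the smallest (0.08729 mol O): C 2.999, H 5.998, N 1.999, O 1.000
Ratio ≈ 3:6:2:1, so the empirical formula is C3H6N2O

C3H6N2O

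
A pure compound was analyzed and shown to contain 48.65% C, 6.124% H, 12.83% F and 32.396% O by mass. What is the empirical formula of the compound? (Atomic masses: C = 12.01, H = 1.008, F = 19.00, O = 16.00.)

C6H9FO3

Assume 100 g: 48.65 g C, 6.124 g H, 12.83 g F, 32.396 g O.
n(C) = 48.65/12.01 = 4.051, n(H) = 6.124/1.008 = 6.075, n(F) = 12.83/19.00 = 0.6753, n(O) = 32.396/16.00 = 2.025
Smallest is F at 0.6753 mol; normalising gives C 5.999, H 8.997, F 1.000, O 2.998
→ C6H9FO3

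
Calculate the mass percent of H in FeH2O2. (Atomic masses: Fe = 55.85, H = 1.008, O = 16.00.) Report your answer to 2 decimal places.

Molar mass = 1(55.85) + 2(1.008) + 2(16.00) = 89.866 g/mol
Mass of H per mole = 2 × 1.008 = 2.016 g
% H = 2.016 / 89.866 × 100 = 2.24%

2.24%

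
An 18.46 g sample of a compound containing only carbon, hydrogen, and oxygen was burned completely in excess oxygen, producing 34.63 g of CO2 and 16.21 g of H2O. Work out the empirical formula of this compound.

C7H16O4

mol C = 34.63 / 44.01 = 0.7869; mass C = 0.7869 × 12.01 = 9.450 g
mol H = 2 × (16.21 / 18.02) = 1.799; mass H = 1.799 × 1.008 = 1.814 g
mass O = 18.46 − (11.26) = 7.196 g → mol O = 0.4498
Divide by the smallest (0.4498 mol O): C 1.750, H 4.000, O 1.000
Scaling by 4: C 7.00, H 16.00, O 4.00 → C7H16O4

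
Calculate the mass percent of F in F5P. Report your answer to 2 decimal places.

75.41%

Molar mass = 5(19.00) + 1(30.97) = 125.970 g/mol
Mass of F per mole = 5 × 19.00 = 95.000 g
% F = 95.000 / 125.970 × 100 = 75.41%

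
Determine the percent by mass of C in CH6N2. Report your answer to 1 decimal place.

Molar mass = 1(12.01) + 6(1.008) + 2(14.01) = 46.078 g/mol
Mass of C per mole = 1 × 12.01 = 12.010 g
% C = 12.010 / 46.078 × 100 = 26.1%

26.1%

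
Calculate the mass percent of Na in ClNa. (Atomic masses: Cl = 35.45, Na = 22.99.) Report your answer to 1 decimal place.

39.3%

Molar mass = 1(35.45) + 1(22.99) = 58.440 g/mol
Mass of Na per mole = 1 × 22.99 = 22.990 g
% Na = 22.990 / 58.440 × 100 = 39.3%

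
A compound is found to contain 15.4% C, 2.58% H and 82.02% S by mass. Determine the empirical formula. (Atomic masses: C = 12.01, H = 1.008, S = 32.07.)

CH2S2

Assume 100 g: 15.4 g C, 2.58 g H, 82.02 g S.
n(C) = 15.4/12.01 = 1.282, n(H) = 2.58/1.008 = 2.56, n(S) = 82.02/32.07 = 2.558
Ratios (÷ 1.282): C 1.000, H 1.996, S 1.995
Ratio ≈ 1:2:2, so the empirical formula is CH2S2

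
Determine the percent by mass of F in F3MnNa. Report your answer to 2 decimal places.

Molar mass = 3(19.00) + 1(54.94) + 1(22.99) = 134.930 g/mol
Mass of F per mole = 3 × 19.00 = 57.000 g
% F = 57.000 / 134.930 × 100 = 42.24%

42.24%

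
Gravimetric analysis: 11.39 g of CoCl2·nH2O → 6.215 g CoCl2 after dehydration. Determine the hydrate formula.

Mass of water lost = 11.39 − 6.215 = 5.175 g → 5.175 / 18.02 = 0.2872 mol H2O
Molar mass of CoCl2 = 129.83 g/mol → mol CoCl2 = 6.215 / 129.83 = 0.04787
n = 0.2872 / 0.04787 = 6.00 ≈ 6 → CoCl2·6H2O

CoCl2·6H2O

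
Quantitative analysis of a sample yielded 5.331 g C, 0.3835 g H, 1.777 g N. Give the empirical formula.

Moles — C: 5.331 / 12.01 = 0.4439 mol; H: 0.3835 / 1.008 = 0.3805 mol; N: 1.777 / 14.01 = 0.1268 mol
Ratios (÷ 0.1268): C 3.500, H 3.000, N 1.000
Scaling by 2: C 7.00, H 6.00, N 2.00 → C7H6N2

C7H6N2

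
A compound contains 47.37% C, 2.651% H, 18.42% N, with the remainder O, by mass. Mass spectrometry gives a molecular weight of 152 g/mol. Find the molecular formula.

Assume 100 g: 47.37 g C, 2.651 g H, 18.42 g N, 31.559 g O.
C: 47.37 g ÷ 12.01 g/mol = 3.944 mol
H: 2.651 g ÷ 1.008 g/mol = 2.63 mol
N: 18.42 g ÷ 14.01 g/mol = 1.315 mol
O: 31.559 g ÷ 16.00 g/mol = 1.972 mol
Ratios (÷ 1.315): C 3.000, H 2.000, N 1.000, O 1.500
Scaling by 2: C 6.00, H 4.00, N 2.00, O 3.00 → C6H4N2O3
Empirical-formula mass = 152.11 g/mol
n = 152 / 152.11 = 1.00 ≈ 1
Molecular formula = empirical formula = C6H4N2O3

C6H4N2O3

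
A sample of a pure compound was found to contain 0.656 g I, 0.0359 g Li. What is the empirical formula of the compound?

Moles — I: 0.656 / 126.90 = 0.005169 mol; Li: 0.0359 / 6.94 = 0.005173 mol
Ratios (÷ 0.005169): I 1.000, Li 1.001
≈ 1:1 → ILi

ILi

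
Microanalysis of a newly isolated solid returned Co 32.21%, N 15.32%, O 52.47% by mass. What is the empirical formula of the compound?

CoN2O6

Assume 100 g: 32.21 g Co, 15.32 g N, 52.47 g O.
Moles — Co: 32.21 / 58.93 = 0.5466 mol; N: 15.32 / 14.01 = 1.094 mol; O: 52.47 / 16.00 = 3.279 mol
Smallest is Co at 0.5466 mol; normalising gives Co 1.000, N 2.001, O 6.000
≈ 1:2:6 → CoN2O6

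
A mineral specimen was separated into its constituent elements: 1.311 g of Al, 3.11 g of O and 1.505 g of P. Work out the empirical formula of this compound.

AlO4P

n(Al) = 1.311/26.98 = 0.04859, n(O) = 3.11/16.00 = 0.1944, n(P) = 1.505/30.97 = 0.0486
Smallest is Al at 0.04859 mol; normalising gives Al 1.000, O 4.000, P 1.000
→ AlO4P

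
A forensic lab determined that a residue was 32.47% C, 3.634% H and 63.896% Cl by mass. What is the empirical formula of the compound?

Assume 100 g: 32.47 g C, 3.634 g H, 63.896 g Cl.
Moles — C: 32.47 / 12.01 = 2.704 mol; H: 3.634 / 1.008 = 3.605 mol; Cl: 63.896 / 35.45 = 1.802 mol
Divide by the smallest (1.802 mol Cl): C 1.500, H 2.000, Cl 1.000
×2: C 3.00, H 4.00, Cl 2.00 → C3H4Cl2

C3H4Cl2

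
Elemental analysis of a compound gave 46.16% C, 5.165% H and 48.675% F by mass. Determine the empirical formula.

C3H4F2

Assume 100 g: 46.16 g C, 5.165 g H, 48.675 g F.
C: 46.16 g ÷ 12.01 g/mol = 3.843 mol
H: 5.165 g ÷ 1.008 g/mol = 5.124 mol
F: 48.675 g ÷ 19.00 g/mol = 2.562 mol
Smallest is F at 2.562 mol; normalising gives C 1.500, H 2.000, F 1.000
Multiply by 2: C 3.00, H 4.00, F 2.00 → C3H4F2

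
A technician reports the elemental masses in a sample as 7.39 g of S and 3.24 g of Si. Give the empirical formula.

n(S) = 7.39/32.07 = 0.2304, n(Si) = 3.24/28.09 = 0.1153
Smallest is Si at 0.1153 mol; normalising gives S 1.998, Si 1.000
→ S2Si

S2Si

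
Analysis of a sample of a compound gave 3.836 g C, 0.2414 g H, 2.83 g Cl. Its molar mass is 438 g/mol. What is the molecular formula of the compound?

n(C) = 3.836/12.01 = 0.3194, n(H) = 0.2414/1.008 = 0.2395, n(Cl) = 2.83/35.45 = 0.07983
Smallest is Cl at 0.07983 mol; normalising gives C 4.001, H 3.000, Cl 1.000
≈ 4:3:1 → C4H3Cl
Empirical-formula mass = 86.51 g/mol
n = 438 / 86.51 = 5.06 ≈ 5
Molecular formula = (C4H3Cl)×5 = C20H15Cl5

C20H15Cl5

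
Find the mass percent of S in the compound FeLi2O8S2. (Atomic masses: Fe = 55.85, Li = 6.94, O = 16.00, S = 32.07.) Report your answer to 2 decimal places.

Molar mass = 1(55.85) + 2(6.94) + 8(16.00) + 2(32.07) = 261.870 g/mol
Mass of S per mole = 2 × 32.07 = 64.140 g
% S = 64.140 / 261.870 × 100 = 24.49%

24.49%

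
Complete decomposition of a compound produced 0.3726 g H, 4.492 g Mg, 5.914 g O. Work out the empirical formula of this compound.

H: 0.3726 g ÷ 1.008 g/mol = 0.3696 mol
Mg: 4.492 g ÷ 24.31 g/mol = 0.1848 mol
O: 5.914 g ÷ 16.00 g/mol = 0.3696 mol
Divide by the smallest (0.1848 mol Mg): H 2.000, Mg 1.000, O 2.000
Ratio ≈ 2:1:2, so the empirical formula is H2MgO2

H2MgO2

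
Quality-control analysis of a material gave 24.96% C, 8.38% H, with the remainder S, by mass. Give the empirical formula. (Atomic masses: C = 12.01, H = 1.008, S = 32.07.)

CH4S

Assume 100 g: 24.96 g C, 8.38 g H, 66.66 g S.
n(C) = 24.96/12.01 = 2.078, n(H) = 8.38/1.008 = 8.313, n(S) = 66.66/32.07 = 2.079
Divide by the smallest (2.078 mol C): C 1.000, H 4.000, S 1.000
≈ 1:4:1 → CH4S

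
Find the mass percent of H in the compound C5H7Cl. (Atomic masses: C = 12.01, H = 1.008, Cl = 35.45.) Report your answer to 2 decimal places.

6.88%

Molar mass = 5(12.01) + 7(1.008) + 1(35.45) = 102.556 g/mol
Mass of H per mole = 7 × 1.008 = 7.056 g
% H = 7.056 / 102.556 × 100 = 6.88%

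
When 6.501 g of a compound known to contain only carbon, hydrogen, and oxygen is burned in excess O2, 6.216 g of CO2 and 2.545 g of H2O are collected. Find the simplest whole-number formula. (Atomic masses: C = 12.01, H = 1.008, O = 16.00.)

CH2O2

mol C = 6.216 / 44.01 = 0.1412; mass C = 0.1412 × 12.01 = 1.696 g
mol H = 2 × (2.545 / 18.02) = 0.2825; mass H = 0.2825 × 1.008 = 0.2847 g
mass O = 6.501 − (1.981) = 4.520 g → mol O = 0.2825
Divide by the smallest (0.1412 mol C): C 1.000, H 2.000, O 2.000
Ratio ≈ 1:2:2, so the empirical formula is CH2O2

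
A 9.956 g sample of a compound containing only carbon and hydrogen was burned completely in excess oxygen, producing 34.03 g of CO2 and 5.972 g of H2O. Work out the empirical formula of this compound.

mol C = 34.03 / 44.01 = 0.7732; mass C = 0.7732 × 12.01 = 9.287 g
mol H = 2 × (5.972 / 18.02) = 0.6628; mass H = 0.6628 × 1.008 = 0.6681 g
Ratios (÷ 0.6628): C 1.167, H 1.000
Scaling by 6: C 7.00, H 6.00 → C7H6

C7H6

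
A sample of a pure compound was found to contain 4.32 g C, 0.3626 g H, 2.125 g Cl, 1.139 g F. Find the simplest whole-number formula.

n(C) = 4.32/12.01 = 0.3597, n(H) = 0.3626/1.008 = 0.3597, n(Cl) = 2.125/35.45 = 0.05994, n(F) = 1.139/19.00 = 0.05995
Divide by the smallest (0.05994 mol Cl): C 6.001, H 6.001, Cl 1.000, F 1.000
→ C6H6ClF

C6H6ClF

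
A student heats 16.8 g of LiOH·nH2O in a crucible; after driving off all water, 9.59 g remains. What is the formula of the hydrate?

Mass of water lost = 16.8 − 9.59 = 7.21 g → 7.21 / 18.02 = 0.4001 mol H2O
Molar mass of LiOH = 23.95 g/mol → mol LiOH = 9.59 / 23.95 = 0.4005
n = 0.4001 / 0.4005 = 1.00 ≈ 1 → LiOH·H2O

LiOH·H2O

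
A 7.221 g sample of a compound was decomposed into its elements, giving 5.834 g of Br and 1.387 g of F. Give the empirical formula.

BrF

n(Br) = 5.834/79.90 = 0.07302, n(F) = 1.387/19.00 = 0.073
Ratios (÷ 0.073): Br 1.000, F 1.000
Ratio ≈ 1:1, so the empirical formula is BrF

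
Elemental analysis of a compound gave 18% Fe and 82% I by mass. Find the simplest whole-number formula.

Assume 100 g: 18 g Fe, 82 g I.
Fe: 18 g ÷ 55.85 g/mol = 0.3223 mol
I: 82 g ÷ 126.90 g/mol = 0.6462 mol
Ratios (÷ 0.3223): Fe 1.000, I 2.005
→ FeI2

FeI2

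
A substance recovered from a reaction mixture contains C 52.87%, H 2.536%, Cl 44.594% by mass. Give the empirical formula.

C7H4Cl2

Assume 100 g: 52.87 g C, 2.536 g H, 44.594 g Cl.
C: 52.87 g ÷ 12.01 g/mol = 4.402 mol
H: 2.536 g ÷ 1.008 g/mol = 2.516 mol
Cl: 44.594 g ÷ 35.45 g/mol = 1.258 mol
Ratios (÷ 1.258): C 3.500, H 2.000, Cl 1.000
Scaling by 2: C 7.00, H 4.00, Cl 2.00 → C7H4Cl2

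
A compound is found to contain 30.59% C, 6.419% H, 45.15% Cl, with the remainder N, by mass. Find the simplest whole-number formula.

Assume 100 g: 30.59 g C, 6.419 g H, 45.15 g Cl, 17.841 g N.
C: 30.59 g ÷ 12.01 g/mol = 2.547 mol
H: 6.419 g ÷ 1.008 g/mol = 6.368 mol
Cl: 45.15 g ÷ 35.45 g/mol = 1.274 mol
N: 17.841 g ÷ 14.01 g/mol = 1.273 mol
Smallest is N at 1.273 mol; normalising gives C 2.000, H 5.001, Cl 1.000, N 1.000
Ratio ≈ 2:5:1:1, so the empirical formula is C2H5ClN

C2H5ClN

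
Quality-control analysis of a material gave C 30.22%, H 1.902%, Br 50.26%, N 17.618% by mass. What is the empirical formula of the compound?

Assume 100 g: 30.22 g C, 1.902 g H, 50.26 g Br, 17.618 g N.
n(C) = 30.22/12.01 = 2.516, n(H) = 1.902/1.008 = 1.887, n(Br) = 50.26/79.90 = 0.629, n(N) = 17.618/14.01 = 1.258
Smallest is Br at 0.629 mol; normalising gives C 4.000, H 3.000, Br 1.000, N 1.999
→ C4H3BrN2

C4H3BrN2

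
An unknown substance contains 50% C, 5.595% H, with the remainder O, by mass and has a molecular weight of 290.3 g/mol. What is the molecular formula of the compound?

C12H16O8

Assume 100 g: 50 g C, 5.595 g H, 44.405 g O.
n(C) = 50/12.01 = 4.163, n(H) = 5.595/1.008 = 5.551, n(O) = 44.405/16.00 = 2.775
Divide by the smallest (2.775 mol O): C 1.500, H 2.000, O 1.000
×2: C 3.00, H 4.00, O 2.00 → C3H4O2
Empirical-formula mass = 72.06 g/mol
n = 290.3 / 72.06 = 4.03 ≈ 4
Molecular formula = (C3H4O2)×4 = C12H16O8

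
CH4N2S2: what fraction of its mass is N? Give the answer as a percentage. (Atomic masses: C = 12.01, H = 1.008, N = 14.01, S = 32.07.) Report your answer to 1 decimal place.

Molar mass = 1(12.01) + 4(1.008) + 2(14.01) + 2(32.07) = 108.202 g/mol
Mass of N per mole = 2 × 14.01 = 28.020 g
% N = 28.020 / 108.202 × 100 = 25.9%

25.9%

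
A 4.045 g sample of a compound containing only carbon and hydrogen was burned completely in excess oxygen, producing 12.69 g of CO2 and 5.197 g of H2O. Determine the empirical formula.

mol C = 12.69 / 44.01 = 0.2883; mass C = 0.2883 × 12.01 = 3.463 g
mol H = 2 × (5.197 / 18.02) = 0.5768; mass H = 0.5768 × 1.008 = 0.5814 g
Smallest is C at 0.2883 mol; normalising gives C 1.000, H 2.000
≈ 1:2 → CH2

CH2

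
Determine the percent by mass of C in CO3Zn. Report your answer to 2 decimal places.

Molar mass = 1(12.01) + 3(16.00) + 1(65.38) = 125.390 g/mol
Mass of C per mole = 1 × 12.01 = 12.010 g
% C = 12.010 / 125.390 × 100 = 9.58%

9.58%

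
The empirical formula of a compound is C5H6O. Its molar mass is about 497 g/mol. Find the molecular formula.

C30H36O6

Empirical-formula mass = 82.10 g/mol
n = 497 / 82.10 = 6.05 ≈ 6
Molecular formula = (C5H6O)6 = C30H36O6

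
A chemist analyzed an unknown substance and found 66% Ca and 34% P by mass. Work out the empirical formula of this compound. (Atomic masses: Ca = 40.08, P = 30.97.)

Assume 100 g: 66 g Ca, 34 g P.
n(Ca) = 66/40.08 = 1.647, n(P) = 34/30.97 = 1.098
Smallest is P at 1.098 mol; normalising gives Ca 1.500, P 1.000
Multiply by 2: Ca 3.00, P 2.00 → Ca3P2

Ca3P2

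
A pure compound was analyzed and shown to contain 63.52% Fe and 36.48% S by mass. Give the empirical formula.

FeS

Assume 100 g: 63.52 g Fe, 36.48 g S.
Moles — Fe: 63.52 / 55.85 = 1.137 mol; S: 36.48 / 32.07 = 1.138 mol
Divide by the smallest (1.137 mol Fe): Fe 1.000, S 1.000
→ FeS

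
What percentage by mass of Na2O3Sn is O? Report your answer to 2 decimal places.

22.57%

Molar mass = 2(22.99) + 3(16.00) + 1(118.71) = 212.690 g/mol
Mass of O per mole = 3 × 16.00 = 48.000 g
% O = 48.000 / 212.690 × 100 = 22.57%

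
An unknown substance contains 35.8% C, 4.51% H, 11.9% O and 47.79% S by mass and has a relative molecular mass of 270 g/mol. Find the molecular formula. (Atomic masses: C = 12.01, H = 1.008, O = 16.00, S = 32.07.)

C8H12O2S4

Assume 100 g: 35.8 g C, 4.51 g H, 11.9 g O, 47.79 g S.
n(C) = 35.8/12.01 = 2.981, n(H) = 4.51/1.008 = 4.474, n(O) = 11.9/16.00 = 0.7438, n(S) = 47.79/32.07 = 1.49
Smallest is O at 0.7438 mol; normalising gives C 4.008, H 6.016, O 1.000, S 2.004
≈ 4:6:1:2 → C4H6OS2
Empirical-formula mass = 134.23 g/mol
n = 270 / 134.23 = 2.01 ≈ 2
Molecular formula = (C4H6OS2)×2 = C8H12O2S4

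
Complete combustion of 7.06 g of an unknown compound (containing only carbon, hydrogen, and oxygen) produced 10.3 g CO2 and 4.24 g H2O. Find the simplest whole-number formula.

mol C = 10.3 / 44.01 = 0.2340; mass C = 0.2340 × 12.01 = 2.811 g
mol H = 2 × (4.24 / 18.02) = 0.4706; mass H = 0.4706 × 1.008 = 0.4744 g
mass O = 7.06 − (3.285) = 3.775 g → mol O = 0.2359
Divide by the smallest (0.234 mol C): C 1.000, H 2.011, O 1.008
≈ 1:2:1 → CH2O

CH2O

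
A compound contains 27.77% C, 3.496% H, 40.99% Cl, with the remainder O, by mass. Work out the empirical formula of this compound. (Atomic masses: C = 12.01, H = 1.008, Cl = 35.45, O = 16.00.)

C4H6Cl2O3

Assume 100 g: 27.77 g C, 3.496 g H, 40.99 g Cl, 27.744 g O.
C: 27.77 g ÷ 12.01 g/mol = 2.312 mol
H: 3.496 g ÷ 1.008 g/mol = 3.468 mol
Cl: 40.99 g ÷ 35.45 g/mol = 1.156 mol
O: 27.744 g ÷ 16.00 g/mol = 1.734 mol
Smallest is Cl at 1.156 mol; normalising gives C 2.000, H 3.000, Cl 1.000, O 1.500
×2: C 4.00, H 6.00, Cl 2.00, O 3.00 → C4H6Cl2O3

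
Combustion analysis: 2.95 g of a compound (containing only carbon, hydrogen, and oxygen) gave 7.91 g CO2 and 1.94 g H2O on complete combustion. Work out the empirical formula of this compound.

mol C = 7.91 / 44.01 = 0.1797; mass C = 0.1797 × 12.01 = 2.159 g
mol H = 2 × (1.94 / 18.02) = 0.2153; mass H = 0.2153 × 1.008 = 0.2170 g
mass O = 2.95 − (2.376) = 0.5744 g → mol O = 0.03590
Divide by the smallest (0.0359 mol O): C 5.007, H 5.998, O 1.000
→ C5H6O

C5H6O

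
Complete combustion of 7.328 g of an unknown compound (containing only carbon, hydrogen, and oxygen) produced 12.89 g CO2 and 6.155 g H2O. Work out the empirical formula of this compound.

C3H7O2

mol C = 12.89 / 44.01 = 0.2929; mass C = 0.2929 × 12.01 = 3.518 g
mol H = 2 × (6.155 / 18.02) = 0.6831; mass H = 0.6831 × 1.008 = 0.6886 g
mass O = 7.328 − (4.206) = 3.122 g → mol O = 0.1951
Smallest is O at 0.1951 mol; normalising gives C 1.501, H 3.501, O 1.000
×2: C 3.00, H 7.00, O 2.00 → C3H7O2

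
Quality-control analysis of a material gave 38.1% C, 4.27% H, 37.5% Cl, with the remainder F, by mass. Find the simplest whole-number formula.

C3H4ClF

Assume 100 g: 38.1 g C, 4.27 g H, 37.5 g Cl, 20.13 g F.
n(C) = 38.1/12.01 = 3.172, n(H) = 4.27/1.008 = 4.236, n(Cl) = 37.5/35.45 = 1.058, n(F) = 20.13/19.00 = 1.059
Ratios (÷ 1.058): C 2.999, H 4.005, Cl 1.000, F 1.002
Ratio ≈ 3:4:1:1, so the empirical formula is C3H4ClF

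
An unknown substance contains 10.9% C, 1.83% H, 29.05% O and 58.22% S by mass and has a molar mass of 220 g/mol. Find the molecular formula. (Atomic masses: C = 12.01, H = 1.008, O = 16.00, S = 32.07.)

C2H4O4S4

Assume 100 g: 10.9 g C, 1.83 g H, 29.05 g O, 58.22 g S.
C: 10.9 g ÷ 12.01 g/mol = 0.9076 mol
H: 1.83 g ÷ 1.008 g/mol = 1.815 mol
O: 29.05 g ÷ 16.00 g/mol = 1.816 mol
S: 58.22 g ÷ 32.07 g/mol = 1.815 mol
Divide by the smallest (0.9076 mol C): C 1.000, H 2.000, O 2.001, S 2.000
→ CH2O2S2
Empirical-formula mass = 110.17 g/mol
n = 220 / 110.17 = 2.00 ≈ 2
Molecular formula = (CH2O2S2)×2 = C2H4O4S4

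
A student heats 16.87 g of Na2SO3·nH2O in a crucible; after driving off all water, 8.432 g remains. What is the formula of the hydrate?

Mass of water lost = 16.87 − 8.432 = 8.438 g → 8.438 / 18.02 = 0.4683 mol H2O
Molar mass of Na2SO3 = 126.05 g/mol → mol Na2SO3 = 8.432 / 126.05 = 0.06689
n = 0.4683 / 0.06689 = 7.00 ≈ 7 → Na2SO3·7H2O

Na2SO3·7H2O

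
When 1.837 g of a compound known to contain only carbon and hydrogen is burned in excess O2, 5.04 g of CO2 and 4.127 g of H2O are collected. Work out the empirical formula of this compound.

CH4

mol C = 5.04 / 44.01 = 0.1145; mass C = 0.1145 × 12.01 = 1.375 g
mol H = 2 × (4.127 / 18.02) = 0.4580; mass H = 0.4580 × 1.008 = 0.4617 g
Ratios (÷ 0.1145): C 1.000, H 4.000
≈ 1:4 → CH4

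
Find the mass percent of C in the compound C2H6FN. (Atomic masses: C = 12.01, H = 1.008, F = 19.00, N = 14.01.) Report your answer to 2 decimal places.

Molar mass = 2(12.01) + 6(1.008) + 1(19.00) + 1(14.01) = 63.078 g/mol
Mass of C per mole = 2 × 12.01 = 24.020 g
% C = 24.020 / 63.078 × 100 = 38.08%

38.08%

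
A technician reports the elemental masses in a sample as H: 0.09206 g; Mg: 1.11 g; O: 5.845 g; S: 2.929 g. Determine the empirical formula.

Moles — H: 0.09206 / 1.008 = 0.09133 mol; Mg: 1.11 / 24.31 = 0.04566 mol; O: 5.845 / 16.00 = 0.3653 mol; S: 2.929 / 32.07 = 0.09133 mol
Divide by the smallest (0.04566 mol Mg): H 2.000, Mg 1.000, O 8.001, S 2.000
≈ 2:1:8:2 → H2MgO8S2

H2MgO8S2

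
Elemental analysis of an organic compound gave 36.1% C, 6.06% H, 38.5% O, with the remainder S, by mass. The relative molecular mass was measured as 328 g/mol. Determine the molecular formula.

Assume 100 g: 36.1 g C, 6.06 g H, 38.5 g O, 19.34 g S.
C: 36.1 g ÷ 12.01 g/mol = 3.006 mol
H: 6.06 g ÷ 1.008 g/mol = 6.012 mol
O: 38.5 g ÷ 16.00 g/mol = 2.406 mol
S: 19.34 g ÷ 32.07 g/mol = 0.6031 mol
Smallest is S at 0.6031 mol; normalising gives C 4.984, H 9.969, O 3.990, S 1.000
≈ 5:10:4:1 → C5H10O4S
Empirical-formula mass = 166.20 g/mol
n = 328 / 166.20 = 1.97 ≈ 2
Molecular formula = (C5H10O4S)×2 = C10H20O8S2

C10H20O8S2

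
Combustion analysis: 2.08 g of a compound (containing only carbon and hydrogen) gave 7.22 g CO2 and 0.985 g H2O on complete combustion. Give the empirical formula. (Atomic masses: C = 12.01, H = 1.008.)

mol C = 7.22 / 44.01 = 0.1641; mass C = 0.1641 × 12.01 = 1.970 g
mol H = 2 × (0.985 / 18.02) = 0.1093; mass H = 0.1093 × 1.008 = 0.1102 g
Ratios (÷ 0.1093): C 1.501, H 1.000
Multiply by 2: C 3.00, H 2.00 → C3H2

C3H2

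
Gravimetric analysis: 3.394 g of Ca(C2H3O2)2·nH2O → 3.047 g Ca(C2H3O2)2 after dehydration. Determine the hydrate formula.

Ca(C2H3O2)2·H2O

Mass of water lost = 3.394 − 3.047 = 0.347 g → 0.347 / 18.02 = 0.01926 mol H2O
Molar mass of Ca(C2H3O2)2 = 158.17 g/mol → mol Ca(C2H3O2)2 = 3.047 / 158.17 = 0.01926
n = 0.01926 / 0.01926 = 1.00 ≈ 1 → Ca(C2H3O2)2·H2O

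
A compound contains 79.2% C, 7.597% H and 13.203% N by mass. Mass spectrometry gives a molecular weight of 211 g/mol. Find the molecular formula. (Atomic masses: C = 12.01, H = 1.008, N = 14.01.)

Assume 100 g: 79.2 g C, 7.597 g H, 13.203 g N.
n(C) = 79.2/12.01 = 6.595, n(H) = 7.597/1.008 = 7.537, n(N) = 13.203/14.01 = 0.9424
Divide by the smallest (0.9424 mol N): C 6.998, H 7.997, N 1.000
→ C7H8N
Empirical-formula mass = 106.14 g/mol
n = 211 / 106.14 = 1.99 ≈ 2
Molecular formula = (C7H8N)×2 = C14H16N2

C14H16N2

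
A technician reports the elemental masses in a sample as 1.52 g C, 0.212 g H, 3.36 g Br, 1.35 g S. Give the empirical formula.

C3H5BrS

C: 1.52 g ÷ 12.01 g/mol = 0.1266 mol
H: 0.212 g ÷ 1.008 g/mol = 0.2103 mol
Br: 3.36 g ÷ 79.90 g/mol = 0.04205 mol
S: 1.35 g ÷ 32.07 g/mol = 0.0421 mol
Smallest is Br at 0.04205 mol; normalising gives C 3.010, H 5.001, Br 1.000, S 1.001
≈ 3:5:1:1 → C3H5BrS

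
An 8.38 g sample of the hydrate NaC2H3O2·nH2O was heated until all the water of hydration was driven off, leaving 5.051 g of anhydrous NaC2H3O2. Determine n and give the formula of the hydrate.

NaC2H3O2·3H2O

Mass of water lost = 8.38 − 5.051 = 3.329 g → 3.329 / 18.02 = 0.1847 mol H2O
Molar mass of NaC2H3O2 = 82.03 g/mol → mol NaC2H3O2 = 5.051 / 82.03 = 0.06157
n = 0.1847 / 0.06157 = 3.00 ≈ 3 → NaC2H3O2·3H2O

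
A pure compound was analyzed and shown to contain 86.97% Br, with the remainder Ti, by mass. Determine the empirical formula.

Br4Ti

Assume 100 g: 86.97 g Br, 13.03 g Ti.
Br: 86.97 g ÷ 79.90 g/mol = 1.088 mol
Ti: 13.03 g ÷ 47.87 g/mol = 0.2722 mol
Divide by the smallest (0.2722 mol Ti): Br 3.999, Ti 1.000
→ Br4Ti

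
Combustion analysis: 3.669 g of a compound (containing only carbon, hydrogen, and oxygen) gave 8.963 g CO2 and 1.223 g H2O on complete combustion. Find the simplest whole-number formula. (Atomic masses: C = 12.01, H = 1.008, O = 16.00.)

C3H2O

mol C = 8.963 / 44.01 = 0.2037; mass C = 0.2037 × 12.01 = 2.446 g
mol H = 2 × (1.223 / 18.02) = 0.1357; mass H = 0.1357 × 1.008 = 0.1368 g
mass O = 3.669 − (2.583) = 1.086 g → mol O = 0.06789
Ratios (÷ 0.06789): C 3.000, H 1.999, O 1.000
Ratio ≈ 3:2:1, so the empirical formula is C3H2O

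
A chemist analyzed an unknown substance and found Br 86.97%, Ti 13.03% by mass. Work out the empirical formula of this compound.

Br4Ti

Assume 100 g: 86.97 g Br, 13.03 g Ti.
n(Br) = 86.97/79.90 = 1.088, n(Ti) = 13.03/47.87 = 0.2722
Smallest is Ti at 0.2722 mol; normalising gives Br 3.999, Ti 1.000
≈ 4:1 → Br4Ti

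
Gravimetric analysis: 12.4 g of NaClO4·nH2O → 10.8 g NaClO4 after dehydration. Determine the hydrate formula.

Mass of water lost = 12.4 − 10.8 = 1.6 g → 1.6 / 18.02 = 0.08879 mol H2O
Molar mass of NaClO4 = 122.44 g/mol → mol NaClO4 = 10.8 / 122.44 = 0.08821
n = 0.08879 / 0.08821 = 1.01 ≈ 1 → NaClO4·H2O

NaClO4·H2O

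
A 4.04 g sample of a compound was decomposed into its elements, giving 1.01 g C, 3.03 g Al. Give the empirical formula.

C3Al4

C: 1.01 g ÷ 12.01 g/mol = 0.0841 mol
Al: 3.03 g ÷ 26.98 g/mol = 0.1123 mol
Ratios (÷ 0.0841): C 1.000, Al 1.335
Multiply by 3: C 3.00, Al 4.01 → C3Al4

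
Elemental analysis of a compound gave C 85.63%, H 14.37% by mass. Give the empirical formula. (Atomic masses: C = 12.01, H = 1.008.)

Assume 100 g: 85.63 g C, 14.37 g H.
C: 85.63 g ÷ 12.01 g/mol = 7.13 mol
H: 14.37 g ÷ 1.008 g/mol = 14.26 mol
Ratios (÷ 7.13): C 1.000, H 1.999
→ CH2

CH2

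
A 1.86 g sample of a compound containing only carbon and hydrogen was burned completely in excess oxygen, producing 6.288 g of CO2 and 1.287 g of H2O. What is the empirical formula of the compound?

mol C = 6.288 / 44.01 = 0.1429; mass C = 0.1429 × 12.01 = 1.716 g
mol H = 2 × (1.287 / 18.02) = 0.1428; mass H = 0.1428 × 1.008 = 0.1440 g
Divide by the smallest (0.1428 mol H): C 1.000, H 1.000
≈ 1:1 → CH

CH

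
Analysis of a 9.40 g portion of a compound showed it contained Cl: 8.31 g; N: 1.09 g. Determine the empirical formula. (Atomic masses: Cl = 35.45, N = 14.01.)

Cl3N

Cl: 8.31 g ÷ 35.45 g/mol = 0.2344 mol
N: 1.09 g ÷ 14.01 g/mol = 0.0778 mol
Ratios (÷ 0.0778): Cl 3.013, N 1.000
≈ 3:1 → Cl3N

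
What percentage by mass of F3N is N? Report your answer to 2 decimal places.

19.73%

Molar mass = 3(19.00) + 1(14.01) = 71.010 g/mol
Mass of N per mole = 1 × 14.01 = 14.010 g
% N = 14.010 / 71.010 × 100 = 19.73%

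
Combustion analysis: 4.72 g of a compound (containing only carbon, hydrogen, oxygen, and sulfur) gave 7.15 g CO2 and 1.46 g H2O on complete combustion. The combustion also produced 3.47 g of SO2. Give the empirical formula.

C3H3OS

mol C = 7.15 / 44.01 = 0.1625; mass C = 0.1625 × 12.01 = 1.951 g
mol H = 2 × (1.46 / 18.02) = 0.1620; mass H = 0.1620 × 1.008 = 0.1633 g
mol S = 3.47 / 64.07 = 0.05416; mass S = 1.737 g
mass O = 4.72 − (3.851) = 0.8686 g → mol O = 0.05429
Ratios (÷ 0.05416): C 3.000, H 2.992, O 1.002, S 1.000
≈ 3:3:1:1 → C3H3OS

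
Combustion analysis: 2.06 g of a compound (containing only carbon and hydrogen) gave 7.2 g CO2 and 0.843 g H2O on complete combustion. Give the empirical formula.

C7H4

mol C = 7.2 / 44.01 = 0.1636; mass C = 0.1636 × 12.01 = 1.965 g
mol H = 2 × (0.843 / 18.02) = 0.09356; mass H = 0.09356 × 1.008 = 0.09431 g
Smallest is H at 0.09356 mol; normalising gives C 1.749, H 1.000
Scaling by 4: C 6.99, H 4.00 → C7H4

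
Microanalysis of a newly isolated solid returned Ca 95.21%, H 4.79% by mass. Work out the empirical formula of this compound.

CaH2

Assume 100 g: 95.21 g Ca, 4.79 g H.
Ca: 95.21 g ÷ 40.08 g/mol = 2.375 mol
H: 4.79 g ÷ 1.008 g/mol = 4.752 mol
Smallest is Ca at 2.375 mol; normalising gives Ca 1.000, H 2.000
≈ 1:2 → CaH2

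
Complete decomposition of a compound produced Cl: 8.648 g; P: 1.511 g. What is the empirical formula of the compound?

Cl: 8.648 g ÷ 35.45 g/mol = 0.2439 mol
P: 1.511 g ÷ 30.97 g/mol = 0.04879 mol
Divide by the smallest (0.04879 mol P): Cl 5.000, P 1.000
Ratio ≈ 5:1, so the empirical formula is Cl5P

Cl5P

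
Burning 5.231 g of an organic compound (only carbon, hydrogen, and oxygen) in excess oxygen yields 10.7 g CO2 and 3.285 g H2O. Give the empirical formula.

mol C = 10.7 / 44.01 = 0.2431; mass C = 0.2431 × 12.01 = 2.920 g
mol H = 2 × (3.285 / 18.02) = 0.3646; mass H = 0.3646 × 1.008 = 0.3675 g
mass O = 5.231 − (3.287) = 1.944 g → mol O = 0.1215
Divide by the smallest (0.1215 mol O): C 2.002, H 3.001, O 1.000
≈ 2:3:1 → C2H3O

C2H3O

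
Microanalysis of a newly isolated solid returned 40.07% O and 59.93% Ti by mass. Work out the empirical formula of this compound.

O2Ti

Assume 100 g: 40.07 g O, 59.93 g Ti.
n(O) = 40.07/16.00 = 2.504, n(Ti) = 59.93/47.87 = 1.252
Smallest is Ti at 1.252 mol; normalising gives O 2.000, Ti 1.000
Ratio ≈ 2:1, so the empirical formula is O2Ti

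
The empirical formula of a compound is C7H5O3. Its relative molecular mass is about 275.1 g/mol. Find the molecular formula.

C14H10O6

Empirical-formula mass = 137.11 g/mol
n = 275.1 / 137.11 = 2.01 ≈ 2
Molecular formula = (C7H5O3)2 = C14H10O6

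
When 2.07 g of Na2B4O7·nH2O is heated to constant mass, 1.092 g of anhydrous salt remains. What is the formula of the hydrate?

Na2B4O7·10H2O

Mass of water lost = 2.07 − 1.092 = 0.978 g → 0.978 / 18.02 = 0.05427 mol H2O
Molar mass of Na2B4O7 = 201.22 g/mol → mol Na2B4O7 = 1.092 / 201.22 = 0.005427
n = 0.05427 / 0.005427 = 10.00 ≈ 10 → Na2B4O7·10H2O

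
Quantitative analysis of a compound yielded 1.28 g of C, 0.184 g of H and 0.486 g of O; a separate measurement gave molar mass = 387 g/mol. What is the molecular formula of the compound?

C21H36O6

Moles — C: 1.28 / 12.01 = 0.1066 mol; H: 0.184 / 1.008 = 0.1825 mol; O: 0.486 / 16.00 = 0.03037 mol
Divide by the smallest (0.03037 mol O): C 3.509, H 6.010, O 1.000
×2: C 7.02, H 12.02, O 2.00 → C7H12O2
Empirical-formula mass = 128.17 g/mol
n = 387 / 128.17 = 3.02 ≈ 3
Molecular formula = (C7H12O2)×3 = C21H36O6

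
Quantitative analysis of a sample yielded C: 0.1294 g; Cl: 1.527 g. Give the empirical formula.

CCl4

C: 0.1294 g ÷ 12.01 g/mol = 0.01077 mol
Cl: 1.527 g ÷ 35.45 g/mol = 0.04307 mol
Divide by the smallest (0.01077 mol C): C 1.000, Cl 3.998
≈ 1:4 → CCl4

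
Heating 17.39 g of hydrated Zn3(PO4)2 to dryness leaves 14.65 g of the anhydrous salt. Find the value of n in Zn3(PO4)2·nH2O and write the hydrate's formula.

Zn3(PO4)2·4H2O

Mass of water lost = 17.39 − 14.65 = 2.74 g → 2.74 / 18.02 = 0.1521 mol H2O
Molar mass of Zn3(PO4)2 = 386.08 g/mol → mol Zn3(PO4)2 = 14.65 / 386.08 = 0.03795
n = 0.1521 / 0.03795 = 4.01 ≈ 4 → Zn3(PO4)2·4H2O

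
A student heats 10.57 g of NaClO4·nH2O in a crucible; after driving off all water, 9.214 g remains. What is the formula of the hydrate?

NaClO4·H2O

Mass of water lost = 10.57 − 9.214 = 1.356 g → 1.356 / 18.02 = 0.07525 mol H2O
Molar mass of NaClO4 = 122.44 g/mol → mol NaClO4 = 9.214 / 122.44 = 0.07525
n = 0.07525 / 0.07525 = 1.00 ≈ 1 → NaClO4·H2O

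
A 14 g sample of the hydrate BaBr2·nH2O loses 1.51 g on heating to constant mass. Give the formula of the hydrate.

Mass of anhydrous BaBr2 = 14 − 1.51 = 12.49 g
mol H2O = 1.51 / 18.02 = 0.0838
Molar mass of BaBr2 = 297.13 g/mol → mol BaBr2 = 12.49 / 297.13 = 0.04204
n = 0.0838 / 0.04204 = 1.99 ≈ 2 → BaBr2·2H2O

BaBr2·2H2O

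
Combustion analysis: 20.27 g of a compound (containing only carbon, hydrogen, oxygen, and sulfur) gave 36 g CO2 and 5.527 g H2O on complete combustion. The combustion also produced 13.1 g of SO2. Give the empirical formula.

mol C = 36 / 44.01 = 0.8180; mass C = 0.8180 × 12.01 = 9.824 g
mol H = 2 × (5.527 / 18.02) = 0.6134; mass H = 0.6134 × 1.008 = 0.6183 g
mol S = 13.1 / 64.07 = 0.2045; mass S = 6.557 g
mass O = 20.27 − (17.00) = 3.270 g → mol O = 0.2044
Ratios (÷ 0.2044): C 4.002, H 3.001, O 1.000, S 1.000
→ C4H3OS

C4H3OS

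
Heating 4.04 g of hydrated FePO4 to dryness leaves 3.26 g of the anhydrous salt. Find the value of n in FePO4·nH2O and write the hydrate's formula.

FePO4·2H2O

Mass of water lost = 4.04 − 3.26 = 0.78 g → 0.78 / 18.02 = 0.04329 mol H2O
Molar mass of FePO4 = 150.82 g/mol → mol FePO4 = 3.26 / 150.82 = 0.02162
n = 0.04329 / 0.02162 = 2.00 ≈ 2 → FePO4·2H2O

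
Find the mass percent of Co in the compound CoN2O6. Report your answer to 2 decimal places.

32.21%

Molar mass = 1(58.93) + 2(14.01) + 6(16.00) = 182.950 g/mol
Mass of Co per mole = 1 × 58.93 = 58.930 g
% Co = 58.930 / 182.950 × 100 = 32.21%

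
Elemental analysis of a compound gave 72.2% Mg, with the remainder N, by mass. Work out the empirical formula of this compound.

Mg3N2

Assume 100 g: 72.2 g Mg, 27.8 g N.
Mg: 72.2 g ÷ 24.31 g/mol = 2.97 mol
N: 27.8 g ÷ 14.01 g/mol = 1.984 mol
Smallest is N at 1.984 mol; normalising gives Mg 1.497, N 1.000
Multiply by 2: Mg 2.99, N 2.00 → Mg3N2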